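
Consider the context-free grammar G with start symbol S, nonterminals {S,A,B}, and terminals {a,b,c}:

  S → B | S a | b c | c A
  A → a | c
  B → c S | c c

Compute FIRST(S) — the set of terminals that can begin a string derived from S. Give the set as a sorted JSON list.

FIRST iteration:
round 1:
  A via A→a: +{a}
  A via A→c: +{c}
  B via B→c S: +{c}
  S via S→B: +{c}
  S via S→b c: +{b}
  FIRST[S]={b,c}  FIRST[A]={a,c}  FIRST[B]={c}
round 2: done
  FIRST[S]={b,c}  FIRST[A]={a,c}  FIRST[B]={c}

FIRST(S) = ["b", "c"]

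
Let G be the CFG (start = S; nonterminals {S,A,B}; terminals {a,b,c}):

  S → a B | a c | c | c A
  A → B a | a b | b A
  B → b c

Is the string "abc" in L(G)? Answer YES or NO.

Convert to CNF:
  S -> T0 B | T0 T2 | T2 A | c
  A -> B T0 | T0 T1 | T1 A
  B -> T1 T2
  T0 -> a
  T1 -> b
  T2 -> c

CYK fill:
  T[0,0] 'a' = {T0}  orig:{}
  T[1,1] 'b' = {T1}  orig:{}
  T[2,2] 'c' = {S,T2}  orig:{S}
  T[0,1] 'ab' = {A}
  T[1,2] 'bc' = {B}
  T[0,2] 'abc' = {S}

S ∈ T[0,2] ⇒ YES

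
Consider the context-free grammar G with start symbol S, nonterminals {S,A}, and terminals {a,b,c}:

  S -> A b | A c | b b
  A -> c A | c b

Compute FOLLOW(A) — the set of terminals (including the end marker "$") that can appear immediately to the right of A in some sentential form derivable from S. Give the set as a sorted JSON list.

FIRST iteration:
iter 1:
  A via A→c A: +{c}
  S via S→A b: +{c}
  S via S→b b: +{b}
  FIRST(S)={b,c}  FIRST(A)={c}
iter 2: (stable)
  FIRST(S)={b,c}  FIRST(A)={c}

FOLLOW iteration:
seed FOLLOW(S) with $
[1]
  S→A b: FOLLOW(A) ⊇ FIRST(b) = {b}; new: +{b}
  S→A c: FOLLOW(A) ⊇ FIRST(c) = {c}; new: +{c}
  FOLLOW[S]={$}  FOLLOW[A]={b,c}
[2] (stable)
  FOLLOW[S]={$}  FOLLOW[A]={b,c}

FOLLOW(A) = ["b", "c"]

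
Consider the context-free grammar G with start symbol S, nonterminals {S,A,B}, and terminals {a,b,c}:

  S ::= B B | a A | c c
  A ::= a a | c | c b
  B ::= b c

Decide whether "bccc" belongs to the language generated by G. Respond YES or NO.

Convert to CNF:
  S -> B B | T0 A | T1 T1
  A -> T0 T0 | T1 T2 | c
  B -> T2 T1
  T0 -> a
  T1 -> c
  T2 -> b

CYK table (by increasing span):
  [0..0]={T2}  "b"  orig:{}
  [1..1]={A,T1}  "c"  orig:{A}
  [2..2]={A,T1}  "c"  orig:{A}
  [3..3]={A,T1}  "c"  orig:{A}
  [0..1]={B}  "bc"
  [1..2]={S}  "cc"
  [2..3]={S}  "cc"
  [0..2]=∅  "bcc"
  [1..3]=∅  "ccc"
  [0..3]=∅  "bccc"

S ∉ T[0,3] ⇒ NO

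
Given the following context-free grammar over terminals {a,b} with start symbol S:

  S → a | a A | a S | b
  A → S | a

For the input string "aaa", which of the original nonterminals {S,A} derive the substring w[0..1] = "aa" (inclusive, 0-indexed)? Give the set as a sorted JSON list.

Convert to CNF:
  S -> T0 A | T0 S | a | b
  A -> T0 A | T0 S | a | b
  T0 -> a

Fill CYK table bottom-up, restricted to cells inside w[0..1]:
  [0..0]={A,S,T0}  "a"  orig:{A,S}
  [1..1]={A,S,T0}  "a"  orig:{A,S}
  [0..1]={A,S}  "aa"

Original NTs in T[0,1] deriving "aa": ["A", "S"]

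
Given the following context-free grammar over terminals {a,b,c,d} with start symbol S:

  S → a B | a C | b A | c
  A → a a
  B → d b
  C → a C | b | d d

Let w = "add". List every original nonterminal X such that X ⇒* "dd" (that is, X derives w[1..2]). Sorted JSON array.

CNF form of G:
  S -> T0 B | T0 C | T2 A | c
  A -> T0 T0
  B -> T1 T2
  C -> T0 C | T1 T1 | b
  T0 -> a
  T1 -> d
  T2 -> b

CYK fill — only the sub-triangle for w[1..2]:
  T[1,1] 'd' = {T1}  orig:{}
  T[2,2] 'd' = {T1}  orig:{}
  T[1,2] 'dd' = {C}

Original NTs in T[1,2] deriving "dd": ["C"]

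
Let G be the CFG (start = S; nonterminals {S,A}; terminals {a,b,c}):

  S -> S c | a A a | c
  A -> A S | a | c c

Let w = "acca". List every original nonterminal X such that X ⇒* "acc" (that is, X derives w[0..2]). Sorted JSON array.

Convert to CNF:
  S -> S T0 | T1 X2 | c
  A -> A S | T0 T0 | a
  T0 -> c
  T1 -> a
  X2 -> A T1

CYK table (by increasing span) — only the sub-triangle for w[0..2]:
  [0..0]={A,T1}  "a"  orig:{A}
  [1..1]={S,T0}  "c"  orig:{S}
  [2..2]={S,T0}  "c"  orig:{S}
  [0..1]={A}  "ac"
  [1..2]={A,S}  "cc"
  [0..2]={A}  "acc"

Original NTs in T[0,2] deriving "acc": ["A"]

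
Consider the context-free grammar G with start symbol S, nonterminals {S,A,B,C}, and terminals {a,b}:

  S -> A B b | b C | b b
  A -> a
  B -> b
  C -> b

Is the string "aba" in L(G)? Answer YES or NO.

CNF form of G:
  S -> A X1 | T0 C | T0 T0
  A -> a
  B -> b
  C -> b
  T0 -> b
  X1 -> B T0

CYK table (by increasing span):
  T[0,0] 'a' = {A}
  T[1,1] 'b' = {B,C,T0}  orig:{B,C}
  T[2,2] 'a' = {A}
  T[0,1] 'ab' = ∅
  T[1,2] 'ba' = ∅
  T[0,2] 'aba' = ∅

S ∉ T[0,2] ⇒ NO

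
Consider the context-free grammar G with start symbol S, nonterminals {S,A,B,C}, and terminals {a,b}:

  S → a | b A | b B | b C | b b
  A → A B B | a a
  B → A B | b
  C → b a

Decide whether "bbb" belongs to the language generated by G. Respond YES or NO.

CNF form of G:
  S -> T1 A | T1 B | T1 C | T1 T1 | a
  A -> A X2 | T0 T0
  B -> A B | b
  C -> T1 T0
  T0 -> a
  T1 -> b
  X2 -> B B

Fill CYK table bottom-up:
  [0..0]={B,T1}  "b"  orig:{B}
  [1..1]={B,T1}  "b"  orig:{B}
  [2..2]={B,T1}  "b"  orig:{B}
  [0..1]={S,X2}  "bb"  orig:{S}
  [1..2]={S,X2}  "bb"  orig:{S}
  [0..2]=∅  "bbb"

S ∉ T[0,2] ⇒ NO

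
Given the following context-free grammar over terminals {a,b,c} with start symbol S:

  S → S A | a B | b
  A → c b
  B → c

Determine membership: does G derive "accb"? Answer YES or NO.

Convert to CNF:
  S -> S A | T2 B | b
  A -> T0 T1
  B -> c
  T0 -> c
  T1 -> b
  T2 -> a

CYK fill:
  T[0,0] 'a' = {T2}  orig:{}
  T[1,1] 'c' = {B,T0}  orig:{B}
  T[2,2] 'c' = {B,T0}  orig:{B}
  T[3,3] 'b' = {S,T1}  orig:{S}
  T[0,1] 'ac' = {S}
  T[1,2] 'cc' = ∅
  T[2,3] 'cb' = {A}
  T[0,2] 'acc' = ∅
  T[1,3] 'ccb' = ∅
  T[0,3] 'accb' = {S}

S ∈ T[0,3] ⇒ YES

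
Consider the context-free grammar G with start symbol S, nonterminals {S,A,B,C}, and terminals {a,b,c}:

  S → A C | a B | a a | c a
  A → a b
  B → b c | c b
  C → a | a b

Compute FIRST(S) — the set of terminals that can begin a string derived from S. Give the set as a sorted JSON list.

FIRST sets, iterate to fixpoint:
iter 1:
  A via A→a b: +{a}
  B via B→b c: +{b}
  B via B→c b: +{c}
  C via C→a: +{a}
  S via S→A C: +{a}
  S via S→c a: +{c}
  S: {a,c}  A: {a}  B: {b,c}  C: {a}
iter 2: (no change)
  S: {a,c}  A: {a}  B: {b,c}  C: {a}

FIRST(S) = ["a", "c"]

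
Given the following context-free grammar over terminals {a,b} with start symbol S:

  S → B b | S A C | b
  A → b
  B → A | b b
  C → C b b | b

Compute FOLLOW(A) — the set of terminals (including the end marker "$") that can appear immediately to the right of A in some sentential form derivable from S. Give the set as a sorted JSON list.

FIRST iteration:
iter 1:
  A via A→b: +{b}
  B via B→A: +{b}
  C via C→b: +{b}
  S via S→B b: +{b}
  FIRST(S)={b}  FIRST(A)={b}  FIRST(B)={b}  FIRST(C)={b}
iter 2: (no change)
  FIRST(S)={b}  FIRST(A)={b}  FIRST(B)={b}  FIRST(C)={b}

FOLLOW iteration:
FOLLOW(S) := {$}
round 1:
  C→C b b: FOLLOW(C) ⊇ FIRST(b) = {b}; new: +{b}
  S→B b: FOLLOW(B) ⊇ FIRST(b) = {b}; new: +{b}
  S→S A C: FOLLOW(S) ⊇ FIRST(A) = {b}; new: +{b}
  S→S A C: FOLLOW(A) ⊇ FIRST(C) = {b}; new: +{b}
  S→S A C: FOLLOW(C) ⊇ FOLLOW(S) ⊇ {$,b}; new: +{$}
  FOLLOW(S)={$,b}  FOLLOW(A)={b}  FOLLOW(B)={b}  FOLLOW(C)={$,b}
round 2: (stable)
  FOLLOW(S)={$,b}  FOLLOW(A)={b}  FOLLOW(B)={b}  FOLLOW(C)={$,b}

FOLLOW(A) = ["b"]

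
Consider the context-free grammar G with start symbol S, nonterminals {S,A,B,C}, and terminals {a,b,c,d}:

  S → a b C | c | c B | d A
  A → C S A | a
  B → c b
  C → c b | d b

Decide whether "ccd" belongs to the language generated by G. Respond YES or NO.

Convert to CNF:
  S -> T0 B | T2 A | T3 X5 | c
  A -> C X4 | a
  B -> T0 T1
  C -> T0 T1 | T2 T1
  T0 -> c
  T1 -> b
  T2 -> d
  T3 -> a
  X4 -> S A
  X5 -> T1 C

CYK fill:
  T[0,0] 'c' = {S,T0}  orig:{S}
  T[1,1] 'c' = {S,T0}  orig:{S}
  T[2,2] 'd' = {T2}  orig:{}
  T[0,1] 'cc' = ∅
  T[1,2] 'cd' = ∅
  T[0,2] 'ccd' = ∅

S ∉ T[0,2] ⇒ NO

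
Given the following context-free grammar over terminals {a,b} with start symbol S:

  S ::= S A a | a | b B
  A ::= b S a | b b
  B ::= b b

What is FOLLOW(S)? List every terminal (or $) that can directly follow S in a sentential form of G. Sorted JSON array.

FIRST iteration:
pass 1:
  A via A→b S a: +{b}
  B via B→b b: +{b}
  S via S→a: +{a}
  S via S→b B: +{b}
  FIRST[S]={a,b}  FIRST[A]={b}  FIRST[B]={b}
pass 2: (no change)
  FIRST[S]={a,b}  FIRST[A]={b}  FIRST[B]={b}

FOLLOW sets:
initialize: $ ∈ FOLLOW(S)
[1]
  A→b S a: FOLLOW(S) ⊇ FIRST(a) = {a}; new: +{a}
  S→S A a: FOLLOW(S) ⊇ FIRST(A) = {b}; new: +{b}
  S→S A a: FOLLOW(A) ⊇ FIRST(a) = {a}; new: +{a}
  S→b B: FOLLOW(B) ⊇ FOLLOW(S) ⊇ {$,a,b}; new: +{$,a,b}
  S: {$,a,b}  A: {a}  B: {$,a,b}
[2] — fixpoint
  S: {$,a,b}  A: {a}  B: {$,a,b}

FOLLOW(S) = ["$", "a", "b"]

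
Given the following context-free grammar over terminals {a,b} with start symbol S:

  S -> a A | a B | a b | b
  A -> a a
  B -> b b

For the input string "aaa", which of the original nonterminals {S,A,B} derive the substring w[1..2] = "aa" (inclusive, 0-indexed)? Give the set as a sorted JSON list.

CNF form of G:
  S -> T0 A | T0 B | T0 T1 | b
  A -> T0 T0
  B -> T1 T1
  T0 -> a
  T1 -> b

CYK fill (cells [i..j] with 1 ≤ i ≤ j ≤ 2 only):
  T[1,1] 'a' = {T0}  orig:{}
  T[2,2] 'a' = {T0}  orig:{}
  T[1,2] 'aa' = {A}

Original NTs in T[1,2] deriving "aa": ["A"]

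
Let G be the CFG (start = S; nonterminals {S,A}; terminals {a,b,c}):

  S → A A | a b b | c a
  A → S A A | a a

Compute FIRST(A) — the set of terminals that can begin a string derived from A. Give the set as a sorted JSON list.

FIRST iteration:
[1]
  A via A→a a: +{a}
  S via S→A A: +{a}
  S via S→c a: +{c}
  FIRST(S)={a,c}  FIRST(A)={a}
[2]
  A via A→S A A: +{c}
  FIRST(S)={a,c}  FIRST(A)={a,c}
[3] — fixpoint
  FIRST(S)={a,c}  FIRST(A)={a,c}

FIRST(A) = ["a", "c"]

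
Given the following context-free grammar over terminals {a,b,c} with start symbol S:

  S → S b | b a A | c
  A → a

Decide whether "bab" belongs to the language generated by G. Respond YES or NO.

Convert to CNF:
  S -> S T0 | T0 X2 | c
  A -> a
  T0 -> b
  T1 -> a
  X2 -> T1 A

Fill CYK table bottom-up:
  cell(0,0) b: {T0}  orig:{}
  cell(1,1) a: {A,T1}  orig:{A}
  cell(2,2) b: {T0}  orig:{}
  cell(0,1) ba: ∅
  cell(1,2) ab: ∅
  cell(0,2) bab: ∅

S ∉ T[0,2] ⇒ NO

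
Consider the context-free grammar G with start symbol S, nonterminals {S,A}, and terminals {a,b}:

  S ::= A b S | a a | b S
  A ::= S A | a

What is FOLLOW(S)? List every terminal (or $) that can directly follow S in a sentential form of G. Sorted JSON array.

FIRST iteration:
pass 1:
  A via A→a: +{a}
  S via S→A b S: +{a}
  S via S→b S: +{b}
  FIRST(S)={a,b}  FIRST(A)={a}
pass 2:
  A via A→S A: +{b}
  FIRST(S)={a,b}  FIRST(A)={a,b}
pass 3: (stable)
  FIRST(S)={a,b}  FIRST(A)={a,b}

Compute FOLLOW by fixpoint:
FOLLOW(S) := {$}
iter 1:
  A→S A: FOLLOW(S) ⊇ FIRST(A) = {a,b}; new: +{a,b}
  S→A b S: FOLLOW(A) ⊇ FIRST(b) = {b}; new: +{b}
  FOLLOW[S]={$,a,b}  FOLLOW[A]={b}
iter 2: — fixpoint
  FOLLOW[S]={$,a,b}  FOLLOW[A]={b}

FOLLOW(S) = ["$", "a", "b"]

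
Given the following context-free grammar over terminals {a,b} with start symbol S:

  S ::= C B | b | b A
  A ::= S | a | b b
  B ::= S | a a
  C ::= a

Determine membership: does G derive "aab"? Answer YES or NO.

CNF form of G:
  S -> C B | T0 A | b
  A -> C B | T0 A | T0 T0 | a | b
  B -> C B | T0 A | T1 T1 | b
  C -> a
  T0 -> b
  T1 -> a

CYK table (by increasing span):
  cell(0,0) a: {A,C,T1}  orig:{A,C}
  cell(1,1) a: {A,C,T1}  orig:{A,C}
  cell(2,2) b: {A,B,S,T0}  orig:{A,B,S}
  cell(0,1) aa: {B}
  cell(1,2) ab: {A,B,S}
  cell(0,2) aab: {A,B,S}

S ∈ T[0,2] ⇒ YES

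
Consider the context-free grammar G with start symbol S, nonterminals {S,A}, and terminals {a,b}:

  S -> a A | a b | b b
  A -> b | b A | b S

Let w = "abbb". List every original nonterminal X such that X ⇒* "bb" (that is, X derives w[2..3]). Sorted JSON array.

Convert to CNF:
  S -> T0 T0 | T1 A | T1 T0
  A -> T0 A | T0 S | b
  T0 -> b
  T1 -> a

CYK fill — only the sub-triangle for w[2..3]:
  [2..2]={A,T0}  "b"  orig:{A}
  [3..3]={A,T0}  "b"  orig:{A}
  [2..3]={A,S}  "bb"

Original NTs in T[2,3] deriving "bb": ["A", "S"]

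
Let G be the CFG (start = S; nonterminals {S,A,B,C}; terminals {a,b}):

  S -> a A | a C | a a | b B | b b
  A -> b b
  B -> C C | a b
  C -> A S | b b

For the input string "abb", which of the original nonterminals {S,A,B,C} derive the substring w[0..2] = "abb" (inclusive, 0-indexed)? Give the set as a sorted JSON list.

Convert to CNF:
  S -> T0 B | T0 T0 | T1 A | T1 C | T1 T1
  A -> T0 T0
  B -> C C | T1 T0
  C -> A S | T0 T0
  T0 -> b
  T1 -> a

Fill CYK table bottom-up (cells [i..j] with 0 ≤ i ≤ j ≤ 2 only):
  T[0,0] 'a' = {T1}  orig:{}
  T[1,1] 'b' = {T0}  orig:{}
  T[2,2] 'b' = {T0}  orig:{}
  T[0,1] 'ab' = {B}
  T[1,2] 'bb' = {A,C,S}
  T[0,2] 'abb' = {S}

Original NTs in T[0,2] deriving "abb": ["S"]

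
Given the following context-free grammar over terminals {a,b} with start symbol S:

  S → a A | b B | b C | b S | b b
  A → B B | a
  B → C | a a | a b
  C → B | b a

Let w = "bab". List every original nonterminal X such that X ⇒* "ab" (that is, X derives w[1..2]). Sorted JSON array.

CNF form of G:
  S -> T0 A | T1 B | T1 C | T1 S | T1 T1
  A -> B B | a
  B -> T0 T0 | T0 T1 | T1 T0
  C -> T0 T0 | T0 T1 | T1 T0
  T0 -> a
  T1 -> b

CYK fill, restricted to cells inside w[1..2]:
  T[1,1] 'a' = {A,T0}  orig:{A}
  T[2,2] 'b' = {T1}  orig:{}
  T[1,2] 'ab' = {B,C}

Original NTs in T[1,2] deriving "ab": ["B", "C"]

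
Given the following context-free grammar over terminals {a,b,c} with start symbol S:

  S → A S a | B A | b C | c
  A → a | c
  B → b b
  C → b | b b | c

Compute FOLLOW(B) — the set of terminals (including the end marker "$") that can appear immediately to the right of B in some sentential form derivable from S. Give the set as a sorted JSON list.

FIRST iteration:
iter 1:
  A via A→a: +{a}
  A via A→c: +{c}
  B via B→b b: +{b}
  C via C→b: +{b}
  C via C→c: +{c}
  S via S→A S a: +{a,c}
  S via S→B A: +{b}
  FIRST(S)={a,b,c}  FIRST(A)={a,c}  FIRST(B)={b}  FIRST(C)={b,c}
iter 2: (stable)
  FIRST(S)={a,b,c}  FIRST(A)={a,c}  FIRST(B)={b}  FIRST(C)={b,c}

FOLLOW iteration:
initialize: $ ∈ FOLLOW(S)
round 1:
  S→A S a: FOLLOW(A) ⊇ FIRST(S) = {a,b,c}; new: +{a,b,c}
  S→A S a: FOLLOW(S) ⊇ FIRST(a) = {a}; new: +{a}
  S→B A: FOLLOW(B) ⊇ FIRST(A) = {a,c}; new: +{a,c}
  S→B A: FOLLOW(A) ⊇ FOLLOW(S) ⊇ {$,a}; new: +{$}
  S→b C: FOLLOW(C) ⊇ FOLLOW(S) ⊇ {$,a}; new: +{$,a}
  S: {$,a}  A: {$,a,b,c}  B: {a,c}  C: {$,a}
round 2: done
  S: {$,a}  A: {$,a,b,c}  B: {a,c}  C: {$,a}

FOLLOW(B) = ["a", "c"]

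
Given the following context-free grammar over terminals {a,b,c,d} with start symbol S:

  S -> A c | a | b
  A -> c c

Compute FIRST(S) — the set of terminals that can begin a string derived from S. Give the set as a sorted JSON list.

FIRST iteration:
round 1:
  A via A→c c: +{c}
  S via S→A c: +{c}
  S via S→a: +{a}
  S via S→b: +{b}
  FIRST(S)={a,b,c}  FIRST(A)={c}
round 2: (no change)
  FIRST(S)={a,b,c}  FIRST(A)={c}

FIRST(S) = ["a", "b", "c"]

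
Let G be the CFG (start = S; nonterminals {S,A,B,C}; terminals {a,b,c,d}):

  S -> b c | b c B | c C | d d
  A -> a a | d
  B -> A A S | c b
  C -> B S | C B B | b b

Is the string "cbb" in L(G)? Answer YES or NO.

Convert to CNF:
  S -> T1 C | T2 T1 | T2 X6 | T3 T3
  A -> T0 T0 | d
  B -> A X4 | T1 T2
  C -> B S | C X5 | T2 T2
  T0 -> a
  T1 -> c
  T2 -> b
  T3 -> d
  X4 -> A S
  X5 -> B B
  X6 -> T1 B

CYK table (by increasing span):
  T[0,0] 'c' = {T1}  orig:{}
  T[1,1] 'b' = {T2}  orig:{}
  T[2,2] 'b' = {T2}  orig:{}
  T[0,1] 'cb' = {B}
  T[1,2] 'bb' = {C}
  T[0,2] 'cbb' = {S}

S ∈ T[0,2] ⇒ YES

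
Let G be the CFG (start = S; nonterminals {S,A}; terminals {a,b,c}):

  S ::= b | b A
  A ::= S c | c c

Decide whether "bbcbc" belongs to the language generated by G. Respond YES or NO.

Convert to CNF:
  S -> T1 A | b
  A -> S T0 | T0 T0
  T0 -> c
  T1 -> b

CYK table (by increasing span):
  cell(0,0) b: {S,T1}  orig:{S}
  cell(1,1) b: {S,T1}  orig:{S}
  cell(2,2) c: {T0}  orig:{}
  cell(3,3) b: {S,T1}  orig:{S}
  cell(4,4) c: {T0}  orig:{}
  cell(0,1) bb: ∅
  cell(1,2) bc: {A}
  cell(2,3) cb: ∅
  cell(3,4) bc: {A}
  cell(0,2) bbc: {S}
  cell(1,3) bcb: ∅
  cell(2,4) cbc: ∅
  cell(0,3) bbcb: ∅
  cell(1,4) bcbc: ∅
  cell(0,4) bbcbc: ∅

S ∉ T[0,4] ⇒ NO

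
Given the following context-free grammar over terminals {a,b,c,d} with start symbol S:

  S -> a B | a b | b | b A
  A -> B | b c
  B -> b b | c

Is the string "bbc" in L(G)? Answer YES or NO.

CNF form of G:
  S -> T0 A | T2 B | T2 T0 | b
  A -> T0 T0 | T0 T1 | c
  B -> T0 T0 | c
  T0 -> b
  T1 -> c
  T2 -> a

CYK table (by increasing span):
  cell(0,0) b: {S,T0}  orig:{S}
  cell(1,1) b: {S,T0}  orig:{S}
  cell(2,2) c: {A,B,T1}  orig:{A,B}
  cell(0,1) bb: {A,B}
  cell(1,2) bc: {A,S}
  cell(0,2) bbc: {S}

S ∈ T[0,2] ⇒ YES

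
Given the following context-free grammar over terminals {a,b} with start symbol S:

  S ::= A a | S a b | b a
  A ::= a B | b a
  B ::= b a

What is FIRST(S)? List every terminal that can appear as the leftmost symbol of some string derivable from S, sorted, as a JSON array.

FIRST iteration:
iter 1:
  A via A→a B: +{a}
  A via A→b a: +{b}
  B via B→b a: +{b}
  S via S→A a: +{a,b}
  FIRST(S)={a,b}  FIRST(A)={a,b}  FIRST(B)={b}
iter 2: — fixpoint
  FIRST(S)={a,b}  FIRST(A)={a,b}  FIRST(B)={b}

FIRST(S) = ["a", "b"]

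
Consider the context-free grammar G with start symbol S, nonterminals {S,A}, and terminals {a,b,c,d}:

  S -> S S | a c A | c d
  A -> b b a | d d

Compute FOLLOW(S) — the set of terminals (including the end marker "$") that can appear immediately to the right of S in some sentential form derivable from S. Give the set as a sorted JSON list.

FIRST iteration:
pass 1:
  A via A→b b a: +{b}
  A via A→d d: +{d}
  S via S→a c A: +{a}
  S via S→c d: +{c}
  FIRST(S)={a,c}  FIRST(A)={b,d}
pass 2: (no change)
  FIRST(S)={a,c}  FIRST(A)={b,d}

Compute FOLLOW by fixpoint:
seed FOLLOW(S) with $
iter 1:
  S→S S: FOLLOW(S) ⊇ FIRST(S) = {a,c}; new: +{a,c}
  S→a c A: FOLLOW(A) ⊇ FOLLOW(S) ⊇ {$,a,c}; new: +{$,a,c}
  S: {$,a,c}  A: {$,a,c}
iter 2: done
  S: {$,a,c}  A: {$,a,c}

FOLLOW(S) = ["$", "a", "c"]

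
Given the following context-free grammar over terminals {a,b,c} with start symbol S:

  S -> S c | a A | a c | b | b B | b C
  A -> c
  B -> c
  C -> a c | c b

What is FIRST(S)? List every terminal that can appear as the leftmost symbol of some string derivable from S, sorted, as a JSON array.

FIRST iteration:
round 1:
  A via A→c: +{c}
  B via B→c: +{c}
  C via C→a c: +{a}
  C via C→c b: +{c}
  S via S→a A: +{a}
  S via S→b: +{b}
  S: {a,b}  A: {c}  B: {c}  C: {a,c}
round 2: (no change)
  S: {a,b}  A: {c}  B: {c}  C: {a,c}

FIRST(S) = ["a", "b"]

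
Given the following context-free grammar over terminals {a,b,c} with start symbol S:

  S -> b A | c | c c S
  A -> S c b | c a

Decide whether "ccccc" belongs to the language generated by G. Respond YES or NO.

Convert to CNF:
  S -> T0 X4 | T1 A | c
  A -> S X3 | T0 T2
  T0 -> c
  T1 -> b
  T2 -> a
  X3 -> T0 T1
  X4 -> T0 S

CYK fill:
  cell(0,0) c: {S,T0}  orig:{S}
  cell(1,1) c: {S,T0}  orig:{S}
  cell(2,2) c: {S,T0}  orig:{S}
  cell(3,3) c: {S,T0}  orig:{S}
  cell(4,4) c: {S,T0}  orig:{S}
  cell(0,1) cc: {X4}  orig:{}
  cell(1,2) cc: {X4}  orig:{}
  cell(2,3) cc: {X4}  orig:{}
  cell(3,4) cc: {X4}  orig:{}
  cell(0,2) ccc: {S}
  cell(1,3) ccc: {S}
  cell(2,4) ccc: {S}
  cell(0,3) cccc: {X4}  orig:{}
  cell(1,4) cccc: {X4}  orig:{}
  cell(0,4) ccccc: {S}

S ∈ T[0,4] ⇒ YES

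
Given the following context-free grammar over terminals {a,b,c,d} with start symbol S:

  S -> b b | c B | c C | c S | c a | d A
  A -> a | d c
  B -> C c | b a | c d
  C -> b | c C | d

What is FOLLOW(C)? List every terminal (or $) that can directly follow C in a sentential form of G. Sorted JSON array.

Compute FIRST by fixpoint:
iter 1:
  A via A→a: +{a}
  A via A→d c: +{d}
  B via B→b a: +{b}
  B via B→c d: +{c}
  C via C→b: +{b}
  C via C→c C: +{c}
  C via C→d: +{d}
  S via S→b b: +{b}
  S via S→c B: +{c}
  S via S→d A: +{d}
  S: {b,c,d}  A: {a,d}  B: {b,c}  C: {b,c,d}
iter 2:
  B via B→C c: +{d}
  S: {b,c,d}  A: {a,d}  B: {b,c,d}  C: {b,c,d}
iter 3: (stable)
  S: {b,c,d}  A: {a,d}  B: {b,c,d}  C: {b,c,d}

FOLLOW iteration:
seed FOLLOW(S) with $
round 1:
  B→C c: FOLLOW(C) ⊇ FIRST(c) = {c}; new: +{c}
  S→c B: FOLLOW(B) ⊇ FOLLOW(S) ⊇ {$}; new: +{$}
  S→c C: FOLLOW(C) ⊇ FOLLOW(S) ⊇ {$}; new: +{$}
  S→d A: FOLLOW(A) ⊇ FOLLOW(S) ⊇ {$}; new: +{$}
  FOLLOW(S)={$}  FOLLOW(A)={$}  FOLLOW(B)={$}  FOLLOW(C)={$,c}
round 2: done
  FOLLOW(S)={$}  FOLLOW(A)={$}  FOLLOW(B)={$}  FOLLOW(C)={$,c}

FOLLOW(C) = ["$", "c"]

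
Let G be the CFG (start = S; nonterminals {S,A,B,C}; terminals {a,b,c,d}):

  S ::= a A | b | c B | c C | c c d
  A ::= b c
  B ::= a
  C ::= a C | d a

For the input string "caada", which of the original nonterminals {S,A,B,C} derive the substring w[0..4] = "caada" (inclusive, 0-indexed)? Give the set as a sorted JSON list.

CNF form of G:
  S -> T1 B | T1 C | T1 X4 | T2 A | b
  A -> T0 T1
  B -> a
  C -> T2 C | T3 T2
  T0 -> b
  T1 -> c
  T2 -> a
  T3 -> d
  X4 -> T1 T3

Fill CYK table bottom-up (cells [i..j] with 0 ≤ i ≤ j ≤ 4 only):
  T[0,0] 'c' = {T1}  orig:{}
  T[1,1] 'a' = {B,T2}  orig:{B}
  T[2,2] 'a' = {B,T2}  orig:{B}
  T[3,3] 'd' = {T3}  orig:{}
  T[4,4] 'a' = {B,T2}  orig:{B}
  T[0,1] 'ca' = {S}
  T[1,2] 'aa' = ∅
  T[2,3] 'ad' = ∅
  T[3,4] 'da' = {C}
  T[0,2] 'caa' = ∅
  T[1,3] 'aad' = ∅
  T[2,4] 'ada' = {C}
  T[0,3] 'caad' = ∅
  T[1,4] 'aada' = {C}
  T[0,4] 'caada' = {S}

Original NTs in T[0,4] deriving "caada": ["S"]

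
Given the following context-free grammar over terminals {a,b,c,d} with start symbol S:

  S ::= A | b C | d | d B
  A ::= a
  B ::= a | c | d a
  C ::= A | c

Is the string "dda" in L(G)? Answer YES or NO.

Convert to CNF:
  S -> T0 B | T2 C | a | d
  A -> a
  B -> T0 T1 | a | c
  C -> a | c
  T0 -> d
  T1 -> a
  T2 -> b

CYK table (by increasing span):
  [0..0]={S,T0}  "d"  orig:{S}
  [1..1]={S,T0}  "d"  orig:{S}
  [2..2]={A,B,C,S,T1}  "a"  orig:{A,B,C,S}
  [0..1]=∅  "dd"
  [1..2]={B,S}  "da"
  [0..2]={S}  "dda"

S ∈ T[0,2] ⇒ YES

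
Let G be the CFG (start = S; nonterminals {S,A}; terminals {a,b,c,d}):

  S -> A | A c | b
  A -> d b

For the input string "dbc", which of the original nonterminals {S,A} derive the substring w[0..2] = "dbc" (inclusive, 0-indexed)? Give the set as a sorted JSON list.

Convert to CNF:
  S -> A T2 | T0 T1 | b
  A -> T0 T1
  T0 -> d
  T1 -> b
  T2 -> c

CYK fill (cells [i..j] with 0 ≤ i ≤ j ≤ 2 only):
  [0..0]={T0}  "d"  orig:{}
  [1..1]={S,T1}  "b"  orig:{S}
  [2..2]={T2}  "c"  orig:{}
  [0..1]={A,S}  "db"
  [1..2]=∅  "bc"
  [0..2]={S}  "dbc"

Original NTs in T[0,2] deriving "dbc": ["S"]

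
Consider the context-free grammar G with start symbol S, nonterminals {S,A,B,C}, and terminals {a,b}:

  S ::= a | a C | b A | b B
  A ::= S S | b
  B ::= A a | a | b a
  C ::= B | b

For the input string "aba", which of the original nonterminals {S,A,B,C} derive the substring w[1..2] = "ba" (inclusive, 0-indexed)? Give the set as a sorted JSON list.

Convert to CNF:
  S -> T0 C | T1 A | T1 B | a
  A -> S S | b
  B -> A T0 | T1 T0 | a
  C -> A T0 | T1 T0 | a | b
  T0 -> a
  T1 -> b

Fill CYK table bottom-up (cells [i..j] with 1 ≤ i ≤ j ≤ 2 only):
  T[1,1] 'b' = {A,C,T1}  orig:{A,C}
  T[2,2] 'a' = {B,C,S,T0}  orig:{B,C,S}
  T[1,2] 'ba' = {B,C,S}

Original NTs in T[1,2] deriving "ba": ["B", "C", "S"]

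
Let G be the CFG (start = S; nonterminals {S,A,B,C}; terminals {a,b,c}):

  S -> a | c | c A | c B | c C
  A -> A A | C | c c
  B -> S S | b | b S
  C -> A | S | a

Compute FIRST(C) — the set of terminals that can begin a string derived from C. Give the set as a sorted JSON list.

FIRST iteration:
[1]
  A via A→c c: +{c}
  B via B→b: +{b}
  C via C→A: +{c}
  C via C→a: +{a}
  S via S→a: +{a}
  S via S→c: +{c}
  FIRST[S]={a,c}  FIRST[A]={c}  FIRST[B]={b}  FIRST[C]={a,c}
[2]
  A via A→C: +{a}
  B via B→S S: +{a,c}
  FIRST[S]={a,c}  FIRST[A]={a,c}  FIRST[B]={a,b,c}  FIRST[C]={a,c}
[3] (stable)
  FIRST[S]={a,c}  FIRST[A]={a,c}  FIRST[B]={a,b,c}  FIRST[C]={a,c}

FIRST(C) = ["a", "c"]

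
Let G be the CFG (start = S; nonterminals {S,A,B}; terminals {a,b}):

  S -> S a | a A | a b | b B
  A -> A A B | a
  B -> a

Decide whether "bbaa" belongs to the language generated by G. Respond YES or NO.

Convert to CNF:
  S -> S T0 | T0 A | T0 T1 | T1 B
  A -> A X2 | a
  B -> a
  T0 -> a
  T1 -> b
  X2 -> A B

CYK fill:
  cell(0,0) b: {T1}  orig:{}
  cell(1,1) b: {T1}  orig:{}
  cell(2,2) a: {A,B,T0}  orig:{A,B}
  cell(3,3) a: {A,B,T0}  orig:{A,B}
  cell(0,1) bb: ∅
  cell(1,2) ba: {S}
  cell(2,3) aa: {S,X2}  orig:{S}
  cell(0,2) bba: ∅
  cell(1,3) baa: {S}
  cell(0,3) bbaa: ∅

S ∉ T[0,3] ⇒ NO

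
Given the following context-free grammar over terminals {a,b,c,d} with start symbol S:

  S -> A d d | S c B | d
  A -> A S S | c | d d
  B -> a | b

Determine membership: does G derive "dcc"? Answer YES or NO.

CNF form of G:
  S -> A X3 | S X4 | d
  A -> A X2 | T0 T0 | c
  B -> a | b
  T0 -> d
  T1 -> c
  X2 -> S S
  X3 -> T0 T0
  X4 -> T1 B

CYK table (by increasing span):
  cell(0,0) d: {S,T0}  orig:{S}
  cell(1,1) c: {A,T1}  orig:{A}
  cell(2,2) c: {A,T1}  orig:{A}
  cell(0,1) dc: ∅
  cell(1,2) cc: ∅
  cell(0,2) dcc: ∅

S ∉ T[0,2] ⇒ NO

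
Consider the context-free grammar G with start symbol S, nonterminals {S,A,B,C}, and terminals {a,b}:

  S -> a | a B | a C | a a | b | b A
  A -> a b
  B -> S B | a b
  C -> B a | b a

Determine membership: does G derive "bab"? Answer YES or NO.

CNF form of G:
  S -> T0 B | T0 C | T0 T0 | T1 A | a | b
  A -> T0 T1
  B -> S B | T0 T1
  C -> B T0 | T1 T0
  T0 -> a
  T1 -> b

Fill CYK table bottom-up:
  cell(0,0) b: {S,T1}  orig:{S}
  cell(1,1) a: {S,T0}  orig:{S}
  cell(2,2) b: {S,T1}  orig:{S}
  cell(0,1) ba: {C}
  cell(1,2) ab: {A,B}
  cell(0,2) bab: {B,S}

S ∈ T[0,2] ⇒ YES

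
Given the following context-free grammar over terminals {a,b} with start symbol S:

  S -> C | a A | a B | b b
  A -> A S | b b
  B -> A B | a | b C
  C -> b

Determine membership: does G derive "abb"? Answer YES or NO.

Convert to CNF:
  S -> T0 T0 | T1 A | T1 B | b
  A -> A S | T0 T0
  B -> A B | T0 C | a
  C -> b
  T0 -> b
  T1 -> a

Fill CYK table bottom-up:
  T[0,0] 'a' = {B,T1}  orig:{B}
  T[1,1] 'b' = {C,S,T0}  orig:{C,S}
  T[2,2] 'b' = {C,S,T0}  orig:{C,S}
  T[0,1] 'ab' = ∅
  T[1,2] 'bb' = {A,B,S}
  T[0,2] 'abb' = {S}

S ∈ T[0,2] ⇒ YES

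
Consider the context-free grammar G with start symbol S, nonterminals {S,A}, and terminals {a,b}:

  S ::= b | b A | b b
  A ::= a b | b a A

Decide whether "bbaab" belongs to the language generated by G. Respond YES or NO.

Convert to CNF:
  S -> T1 A | T1 T1 | b
  A -> T0 T1 | T1 X2
  T0 -> a
  T1 -> b
  X2 -> T0 A

CYK table (by increasing span):
  [0..0]={S,T1}  "b"  orig:{S}
  [1..1]={S,T1}  "b"  orig:{S}
  [2..2]={T0}  "a"  orig:{}
  [3..3]={T0}  "a"  orig:{}
  [4..4]={S,T1}  "b"  orig:{S}
  [0..1]={S}  "bb"
  [1..2]=∅  "ba"
  [2..3]=∅  "aa"
  [3..4]={A}  "ab"
  [0..2]=∅  "bba"
  [1..3]=∅  "baa"
  [2..4]={X2}  "aab"  orig:{}
  [0..3]=∅  "bbaa"
  [1..4]={A}  "baab"
  [0..4]={S}  "bbaab"

S ∈ T[0,4] ⇒ YES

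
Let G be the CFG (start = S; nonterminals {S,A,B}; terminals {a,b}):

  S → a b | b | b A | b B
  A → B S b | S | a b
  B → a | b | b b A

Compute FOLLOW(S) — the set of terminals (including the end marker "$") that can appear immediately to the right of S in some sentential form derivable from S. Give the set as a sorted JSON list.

FIRST iteration:
round 1:
  A via A→a b: +{a}
  B via B→a: +{a}
  B via B→b: +{b}
  S via S→a b: +{a}
  S via S→b: +{b}
  FIRST(S)={a,b}  FIRST(A)={a}  FIRST(B)={a,b}
round 2:
  A via A→B S b: +{b}
  FIRST(S)={a,b}  FIRST(A)={a,b}  FIRST(B)={a,b}
round 3: (no change)
  FIRST(S)={a,b}  FIRST(A)={a,b}  FIRST(B)={a,b}

FOLLOW sets:
initialize: $ ∈ FOLLOW(S)
[1]
  A→B S b: FOLLOW(B) ⊇ FIRST(S) = {a,b}; new: +{a,b}
  A→B S b: FOLLOW(S) ⊇ FIRST(b) = {b}; new: +{b}
  B→b b A: FOLLOW(A) ⊇ FOLLOW(B) ⊇ {a,b}; new: +{a,b}
  S→b A: FOLLOW(A) ⊇ FOLLOW(S) ⊇ {$,b}; new: +{$}
  S→b B: FOLLOW(B) ⊇ FOLLOW(S) ⊇ {$,b}; new: +{$}
  FOLLOW[S]={$,b}  FOLLOW[A]={$,a,b}  FOLLOW[B]={$,a,b}
[2]
  A→S: FOLLOW(S) ⊇ FOLLOW(A) ⊇ {$,a,b}; new: +{a}
  FOLLOW[S]={$,a,b}  FOLLOW[A]={$,a,b}  FOLLOW[B]={$,a,b}
[3] (stable)
  FOLLOW[S]={$,a,b}  FOLLOW[A]={$,a,b}  FOLLOW[B]={$,a,b}

FOLLOW(S) = ["$", "a", "b"]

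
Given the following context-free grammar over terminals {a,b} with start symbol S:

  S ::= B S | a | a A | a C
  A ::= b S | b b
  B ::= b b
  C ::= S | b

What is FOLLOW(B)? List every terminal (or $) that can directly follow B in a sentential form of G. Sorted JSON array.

FIRST iteration:
[1]
  A via A→b S: +{b}
  B via B→b b: +{b}
  C via C→b: +{b}
  S via S→B S: +{b}
  S via S→a: +{a}
  S: {a,b}  A: {b}  B: {b}  C: {b}
[2]
  C via C→S: +{a}
  S: {a,b}  A: {b}  B: {b}  C: {a,b}
[3] (stable)
  S: {a,b}  A: {b}  B: {b}  C: {a,b}

Compute FOLLOW by fixpoint:
FOLLOW(S) := {$}
iter 1:
  S→B S: FOLLOW(B) ⊇ FIRST(S) = {a,b}; new: +{a,b}
  S→a A: FOLLOW(A) ⊇ FOLLOW(S) ⊇ {$}; new: +{$}
  S→a C: FOLLOW(C) ⊇ FOLLOW(S) ⊇ {$}; new: +{$}
  FOLLOW[S]={$}  FOLLOW[A]={$}  FOLLOW[B]={a,b}  FOLLOW[C]={$}
iter 2: (stable)
  FOLLOW[S]={$}  FOLLOW[A]={$}  FOLLOW[B]={a,b}  FOLLOW[C]={$}

FOLLOW(B) = ["a", "b"]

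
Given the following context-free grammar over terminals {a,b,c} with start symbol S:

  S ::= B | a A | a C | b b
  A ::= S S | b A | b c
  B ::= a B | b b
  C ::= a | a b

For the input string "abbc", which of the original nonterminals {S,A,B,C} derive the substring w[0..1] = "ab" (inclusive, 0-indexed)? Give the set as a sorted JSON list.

CNF form of G:
  S -> T0 T0 | T2 A | T2 B | T2 C
  A -> S S | T0 A | T0 T1
  B -> T0 T0 | T2 B
  C -> T2 T0 | a
  T0 -> b
  T1 -> c
  T2 -> a

CYK fill (cells [i..j] with 0 ≤ i ≤ j ≤ 1 only):
  cell(0,0) a: {C,T2}  orig:{C}
  cell(1,1) b: {T0}  orig:{}
  cell(0,1) ab: {C}

Original NTs in T[0,1] deriving "ab": ["C"]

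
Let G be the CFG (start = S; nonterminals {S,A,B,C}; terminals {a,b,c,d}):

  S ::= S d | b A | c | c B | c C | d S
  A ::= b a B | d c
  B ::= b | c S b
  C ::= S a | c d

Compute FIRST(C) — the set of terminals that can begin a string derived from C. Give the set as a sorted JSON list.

FIRST iteration:
[1]
  A via A→b a B: +{b}
  A via A→d c: +{d}
  B via B→b: +{b}
  B via B→c S b: +{c}
  C via C→c d: +{c}
  S via S→b A: +{b}
  S via S→c: +{c}
  S via S→d S: +{d}
  FIRST[S]={b,c,d}  FIRST[A]={b,d}  FIRST[B]={b,c}  FIRST[C]={c}
[2]
  C via C→S a: +{b,d}
  FIRST[S]={b,c,d}  FIRST[A]={b,d}  FIRST[B]={b,c}  FIRST[C]={b,c,d}
[3] — fixpoint
  FIRST[S]={b,c,d}  FIRST[A]={b,d}  FIRST[B]={b,c}  FIRST[C]={b,c,d}

FIRST(C) = ["b", "c", "d"]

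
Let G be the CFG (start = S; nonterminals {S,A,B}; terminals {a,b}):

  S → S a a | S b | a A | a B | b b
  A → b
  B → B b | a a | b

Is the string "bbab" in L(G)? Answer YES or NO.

CNF form of G:
  S -> S T0 | S X2 | T0 T0 | T1 A | T1 B
  A -> b
  B -> B T0 | T1 T1 | b
  T0 -> b
  T1 -> a
  X2 -> T1 T1

Fill CYK table bottom-up:
  [0..0]={A,B,T0}  "b"  orig:{A,B}
  [1..1]={A,B,T0}  "b"  orig:{A,B}
  [2..2]={T1}  "a"  orig:{}
  [3..3]={A,B,T0}  "b"  orig:{A,B}
  [0..1]={B,S}  "bb"
  [1..2]=∅  "ba"
  [2..3]={S}  "ab"
  [0..2]=∅  "bba"
  [1..3]=∅  "bab"
  [0..3]=∅  "bbab"

S ∉ T[0,3] ⇒ NO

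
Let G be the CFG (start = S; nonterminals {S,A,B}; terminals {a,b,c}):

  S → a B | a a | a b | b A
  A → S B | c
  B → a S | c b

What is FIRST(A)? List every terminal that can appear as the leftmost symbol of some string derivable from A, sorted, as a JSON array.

FIRST iteration:
pass 1:
  A via A→c: +{c}
  B via B→a S: +{a}
  B via B→c b: +{c}
  S via S→a B: +{a}
  S via S→b A: +{b}
  FIRST(S)={a,b}  FIRST(A)={c}  FIRST(B)={a,c}
pass 2:
  A via A→S B: +{a,b}
  FIRST(S)={a,b}  FIRST(A)={a,b,c}  FIRST(B)={a,c}
pass 3: (stable)
  FIRST(S)={a,b}  FIRST(A)={a,b,c}  FIRST(B)={a,c}

FIRST(A) = ["a", "b", "c"]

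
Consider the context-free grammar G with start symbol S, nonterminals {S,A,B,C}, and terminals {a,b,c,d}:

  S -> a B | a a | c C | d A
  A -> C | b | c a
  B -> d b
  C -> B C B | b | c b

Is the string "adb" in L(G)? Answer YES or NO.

CNF form of G:
  S -> T0 C | T1 B | T1 T1 | T3 A
  A -> B X4 | T0 T1 | T0 T2 | b
  B -> T3 T2
  C -> B X5 | T0 T2 | b
  T0 -> c
  T1 -> a
  T2 -> b
  T3 -> d
  X4 -> C B
  X5 -> C B

CYK fill:
  [0..0]={T1}  "a"  orig:{}
  [1..1]={T3}  "d"  orig:{}
  [2..2]={A,C,T2}  "b"  orig:{A,C}
  [0..1]=∅  "ad"
  [1..2]={B,S}  "db"
  [0..2]={S}  "adb"

S ∈ T[0,2] ⇒ YES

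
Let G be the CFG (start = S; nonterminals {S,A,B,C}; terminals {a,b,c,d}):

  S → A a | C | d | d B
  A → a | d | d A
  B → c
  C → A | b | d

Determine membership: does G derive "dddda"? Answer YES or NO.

CNF form of G:
  S -> A T1 | T0 A | T0 B | a | b | d
  A -> T0 A | a | d
  B -> c
  C -> T0 A | a | b | d
  T0 -> d
  T1 -> a

Fill CYK table bottom-up:
  cell(0,0) d: {A,C,S,T0}  orig:{A,C,S}
  cell(1,1) d: {A,C,S,T0}  orig:{A,C,S}
  cell(2,2) d: {A,C,S,T0}  orig:{A,C,S}
  cell(3,3) d: {A,C,S,T0}  orig:{A,C,S}
  cell(4,4) a: {A,C,S,T1}  orig:{A,C,S}
  cell(0,1) dd: {A,C,S}
  cell(1,2) dd: {A,C,S}
  cell(2,3) dd: {A,C,S}
  cell(3,4) da: {A,C,S}
  cell(0,2) ddd: {A,C,S}
  cell(1,3) ddd: {A,C,S}
  cell(2,4) dda: {A,C,S}
  cell(0,3) dddd: {A,C,S}
  cell(1,4) ddda: {A,C,S}
  cell(0,4) dddda: {A,C,S}

S ∈ T[0,4] ⇒ YES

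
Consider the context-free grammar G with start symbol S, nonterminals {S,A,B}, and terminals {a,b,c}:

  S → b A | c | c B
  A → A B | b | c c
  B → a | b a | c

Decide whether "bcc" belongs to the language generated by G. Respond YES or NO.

Convert to CNF:
  S -> T0 B | T1 A | c
  A -> A B | T0 T0 | b
  B -> T1 T2 | a | c
  T0 -> c
  T1 -> b
  T2 -> a

CYK table (by increasing span):
  T[0,0] 'b' = {A,T1}  orig:{A}
  T[1,1] 'c' = {B,S,T0}  orig:{B,S}
  T[2,2] 'c' = {B,S,T0}  orig:{B,S}
  T[0,1] 'bc' = {A}
  T[1,2] 'cc' = {A,S}
  T[0,2] 'bcc' = {A,S}

S ∈ T[0,2] ⇒ YES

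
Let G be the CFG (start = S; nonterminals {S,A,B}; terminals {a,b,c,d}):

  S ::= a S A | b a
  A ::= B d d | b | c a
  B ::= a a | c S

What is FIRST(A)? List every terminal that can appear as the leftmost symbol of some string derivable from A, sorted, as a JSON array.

Compute FIRST by fixpoint:
pass 1:
  A via A→b: +{b}
  A via A→c a: +{c}
  B via B→a a: +{a}
  B via B→c S: +{c}
  S via S→a S A: +{a}
  S via S→b a: +{b}
  FIRST(S)={a,b}  FIRST(A)={b,c}  FIRST(B)={a,c}
pass 2:
  A via A→B d d: +{a}
  FIRST(S)={a,b}  FIRST(A)={a,b,c}  FIRST(B)={a,c}
pass 3: (stable)
  FIRST(S)={a,b}  FIRST(A)={a,b,c}  FIRST(B)={a,c}

FIRST(A) = ["a", "b", "c"]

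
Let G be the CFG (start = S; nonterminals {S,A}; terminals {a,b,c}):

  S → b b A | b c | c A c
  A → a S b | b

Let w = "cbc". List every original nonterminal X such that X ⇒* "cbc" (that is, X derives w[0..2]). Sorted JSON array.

CNF form of G:
  S -> T1 T2 | T1 X4 | T2 X5
  A -> T0 X3 | b
  T0 -> a
  T1 -> b
  T2 -> c
  X3 -> S T1
  X4 -> T1 A
  X5 -> A T2

Fill CYK table bottom-up — only the sub-triangle for w[0..2]:
  T[0,0] 'c' = {T2}  orig:{}
  T[1,1] 'b' = {A,T1}  orig:{A}
  T[2,2] 'c' = {T2}  orig:{}
  T[0,1] 'cb' = ∅
  T[1,2] 'bc' = {S,X5}  orig:{S}
  T[0,2] 'cbc' = {S}

Original NTs in T[0,2] deriving "cbc": ["S"]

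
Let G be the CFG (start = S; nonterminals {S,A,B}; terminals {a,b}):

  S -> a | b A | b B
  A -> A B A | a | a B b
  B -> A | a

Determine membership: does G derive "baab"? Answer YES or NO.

CNF form of G:
  S -> T1 A | T1 B | a
  A -> A X2 | T0 X3 | a
  B -> A X4 | T0 X5 | a
  T0 -> a
  T1 -> b
  X2 -> B A
  X3 -> B T1
  X4 -> B A
  X5 -> B T1

CYK fill:
  T[0,0] 'b' = {T1}  orig:{}
  T[1,1] 'a' = {A,B,S,T0}  orig:{A,B,S}
  T[2,2] 'a' = {A,B,S,T0}  orig:{A,B,S}
  T[3,3] 'b' = {T1}  orig:{}
  T[0,1] 'ba' = {S}
  T[1,2] 'aa' = {X2,X4}  orig:{}
  T[2,3] 'ab' = {X3,X5}  orig:{}
  T[0,2] 'baa' = ∅
  T[1,3] 'aab' = {A,B}
  T[0,3] 'baab' = {S}

S ∈ T[0,3] ⇒ YES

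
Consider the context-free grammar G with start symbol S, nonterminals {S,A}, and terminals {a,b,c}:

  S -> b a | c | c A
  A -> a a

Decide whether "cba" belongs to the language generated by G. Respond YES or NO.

CNF form of G:
  S -> T1 T0 | T2 A | c
  A -> T0 T0
  T0 -> a
  T1 -> b
  T2 -> c

Fill CYK table bottom-up:
  [0..0]={S,T2}  "c"  orig:{S}
  [1..1]={T1}  "b"  orig:{}
  [2..2]={T0}  "a"  orig:{}
  [0..1]=∅  "cb"
  [1..2]={S}  "ba"
  [0..2]=∅  "cba"

S ∉ T[0,2] ⇒ NO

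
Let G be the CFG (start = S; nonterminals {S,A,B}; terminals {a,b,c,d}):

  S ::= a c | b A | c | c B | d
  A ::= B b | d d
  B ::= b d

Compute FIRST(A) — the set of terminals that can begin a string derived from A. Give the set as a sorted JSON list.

FIRST iteration:
[1]
  A via A→d d: +{d}
  B via B→b d: +{b}
  S via S→a c: +{a}
  S via S→b A: +{b}
  S via S→c: +{c}
  S via S→d: +{d}
  S: {a,b,c,d}  A: {d}  B: {b}
[2]
  A via A→B b: +{b}
  S: {a,b,c,d}  A: {b,d}  B: {b}
[3] done
  S: {a,b,c,d}  A: {b,d}  B: {b}

FIRST(A) = ["b", "d"]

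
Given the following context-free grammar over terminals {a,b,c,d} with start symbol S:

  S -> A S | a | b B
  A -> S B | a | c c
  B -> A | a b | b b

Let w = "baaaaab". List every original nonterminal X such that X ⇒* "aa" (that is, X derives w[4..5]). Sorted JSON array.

Convert to CNF:
  S -> A S | T2 B | a
  A -> S B | T0 T0 | a
  B -> S B | T0 T0 | T1 T2 | T2 T2 | a
  T0 -> c
  T1 -> a
  T2 -> b

CYK table (by increasing span), restricted to cells inside w[4..5]:
  T[4,4] 'a' = {A,B,S,T1}  orig:{A,B,S}
  T[5,5] 'a' = {A,B,S,T1}  orig:{A,B,S}
  T[4,5] 'aa' = {A,B,S}

Original NTs in T[4,5] deriving "aa": ["A", "B", "S"]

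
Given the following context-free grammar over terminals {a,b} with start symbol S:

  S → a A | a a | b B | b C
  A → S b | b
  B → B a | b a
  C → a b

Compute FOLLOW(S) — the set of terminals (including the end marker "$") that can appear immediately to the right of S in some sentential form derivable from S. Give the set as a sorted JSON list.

Compute FIRST by fixpoint:
iter 1:
  A via A→b: +{b}
  B via B→b a: +{b}
  C via C→a b: +{a}
  S via S→a A: +{a}
  S via S→b B: +{b}
  FIRST[S]={a,b}  FIRST[A]={b}  FIRST[B]={b}  FIRST[C]={a}
iter 2:
  A via A→S b: +{a}
  FIRST[S]={a,b}  FIRST[A]={a,b}  FIRST[B]={b}  FIRST[C]={a}
iter 3: (stable)
  FIRST[S]={a,b}  FIRST[A]={a,b}  FIRST[B]={b}  FIRST[C]={a}

Compute FOLLOW by fixpoint:
initialize: $ ∈ FOLLOW(S)
[1]
  A→S b: FOLLOW(S) ⊇ FIRST(b) = {b}; new: +{b}
  B→B a: FOLLOW(B) ⊇ FIRST(a) = {a}; new: +{a}
  S→a A: FOLLOW(A) ⊇ FOLLOW(S) ⊇ {$,b}; new: +{$,b}
  S→b B: FOLLOW(B) ⊇ FOLLOW(S) ⊇ {$,b}; new: +{$,b}
  S→b C: FOLLOW(C) ⊇ FOLLOW(S) ⊇ {$,b}; new: +{$,b}
  S: {$,b}  A: {$,b}  B: {$,a,b}  C: {$,b}
[2] done
  S: {$,b}  A: {$,b}  B: {$,a,b}  C: {$,b}

FOLLOW(S) = ["$", "b"]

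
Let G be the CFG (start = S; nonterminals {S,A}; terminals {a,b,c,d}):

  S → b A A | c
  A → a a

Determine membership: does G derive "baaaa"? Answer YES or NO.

Convert to CNF:
  S -> T1 X2 | c
  A -> T0 T0
  T0 -> a
  T1 -> b
  X2 -> A A

CYK table (by increasing span):
  cell(0,0) b: {T1}  orig:{}
  cell(1,1) a: {T0}  orig:{}
  cell(2,2) a: {T0}  orig:{}
  cell(3,3) a: {T0}  orig:{}
  cell(4,4) a: {T0}  orig:{}
  cell(0,1) ba: ∅
  cell(1,2) aa: {A}
  cell(2,3) aa: {A}
  cell(3,4) aa: {A}
  cell(0,2) baa: ∅
  cell(1,3) aaa: ∅
  cell(2,4) aaa: ∅
  cell(0,3) baaa: ∅
  cell(1,4) aaaa: {X2}  orig:{}
  cell(0,4) baaaa: {S}

S ∈ T[0,4] ⇒ YES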